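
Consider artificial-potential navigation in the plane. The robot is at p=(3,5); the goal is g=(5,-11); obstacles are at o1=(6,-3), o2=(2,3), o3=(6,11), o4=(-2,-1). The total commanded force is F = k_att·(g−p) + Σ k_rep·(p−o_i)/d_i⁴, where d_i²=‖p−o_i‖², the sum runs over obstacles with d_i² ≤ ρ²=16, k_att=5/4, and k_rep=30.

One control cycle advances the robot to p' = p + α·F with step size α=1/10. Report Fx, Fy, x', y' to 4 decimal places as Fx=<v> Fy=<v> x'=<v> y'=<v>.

F_att = 5/4·(g−p) = 5/4·(2,-16) = (2.5000,-20.0000)
o1: d²=73 > ρ²=16 → inactive
o2: d²=5 ≤ ρ²=16; F_rep = 30·(1,2)/5² = (1.2000,2.4000)
o3: d²=45 > ρ²=16 → inactive
o4: d²=61 > ρ²=16 → inactive
F = F_att + ΣF_rep = (3.7000,-17.6000)
p' = p + 1/10·F = (3.3700,3.2400)

Fx=3.7000 Fy=-17.6000 x'=3.3700 y'=3.2400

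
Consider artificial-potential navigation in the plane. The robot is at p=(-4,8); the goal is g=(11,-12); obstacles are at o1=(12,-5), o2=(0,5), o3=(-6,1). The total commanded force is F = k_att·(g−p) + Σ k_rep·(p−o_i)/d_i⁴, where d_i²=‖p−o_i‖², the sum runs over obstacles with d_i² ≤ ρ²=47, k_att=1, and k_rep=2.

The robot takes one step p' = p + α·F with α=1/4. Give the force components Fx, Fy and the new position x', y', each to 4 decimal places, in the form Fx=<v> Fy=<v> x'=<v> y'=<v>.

Fx=14.9872 Fy=-19.9904 x'=-0.2532 y'=3.0024

F_att = 1·(g−p) = 1·(15,-20) = (15.0000,-20.0000)
o1: d²=425 > ρ²=47 → inactive
o2: d²=25 ≤ ρ²=47; F_rep = 2·(-4,3)/25² = (-0.0128,0.0096)
o3: d²=53 > ρ²=47 → inactive
F = F_att + ΣF_rep = (14.9872,-19.9904)
p' = p + 1/4·F = (-0.2532,3.0024)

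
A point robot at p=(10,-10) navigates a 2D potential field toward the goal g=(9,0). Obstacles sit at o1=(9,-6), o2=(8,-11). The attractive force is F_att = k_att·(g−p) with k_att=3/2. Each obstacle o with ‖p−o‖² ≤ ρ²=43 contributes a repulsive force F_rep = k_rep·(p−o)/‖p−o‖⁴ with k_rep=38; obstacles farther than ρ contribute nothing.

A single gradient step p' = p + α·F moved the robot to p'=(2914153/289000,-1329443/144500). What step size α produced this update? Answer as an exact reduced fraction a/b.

F_att = 3/2·(g−p) = 3/2·(-1,10) = (-1.5000,15.0000)
o1: d²=17 ≤ ρ²=43; F_rep = 38·(1,-4)/17² = (0.1315,-0.5260)
o2: d²=5 ≤ ρ²=43; F_rep = 38·(2,1)/5² = (3.0400,1.5200)
F = F_att + ΣF_rep = (1.6715,15.9940)
Δp = p'−p = (0.0836,0.7997); α = Δx/Fx = (24153/289000) / (24153/14450) = 1/20
check: Δy/Fy = (115557/144500) / (115557/7225) = 1/20 ✓

α = 1/20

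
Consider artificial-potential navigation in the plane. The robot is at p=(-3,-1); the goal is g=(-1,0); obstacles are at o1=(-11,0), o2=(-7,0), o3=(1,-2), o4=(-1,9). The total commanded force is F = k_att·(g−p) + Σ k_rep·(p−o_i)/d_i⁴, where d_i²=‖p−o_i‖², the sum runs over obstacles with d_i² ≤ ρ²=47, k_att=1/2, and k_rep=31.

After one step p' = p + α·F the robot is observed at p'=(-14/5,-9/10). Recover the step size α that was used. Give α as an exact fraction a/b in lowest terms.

F_att = 1/2·(g−p) = 1/2·(2,1) = (1.0000,0.5000)
o1: d²=65 > ρ²=47 → inactive
o2: d²=17 ≤ ρ²=47; F_rep = 31·(4,-1)/17² = (0.4291,-0.1073)
o3: d²=17 ≤ ρ²=47; F_rep = 31·(-4,1)/17² = (-0.4291,0.1073)
o4: d²=104 > ρ²=47 → inactive
F = F_att + ΣF_rep = (1.0000,0.5000)
Δp = p'−p = (0.2000,0.1000); α = Δx/Fx = (1/5) / (1) = 1/5
check: Δy/Fy = (1/10) / (1/2) = 1/5 ✓

α = 1/5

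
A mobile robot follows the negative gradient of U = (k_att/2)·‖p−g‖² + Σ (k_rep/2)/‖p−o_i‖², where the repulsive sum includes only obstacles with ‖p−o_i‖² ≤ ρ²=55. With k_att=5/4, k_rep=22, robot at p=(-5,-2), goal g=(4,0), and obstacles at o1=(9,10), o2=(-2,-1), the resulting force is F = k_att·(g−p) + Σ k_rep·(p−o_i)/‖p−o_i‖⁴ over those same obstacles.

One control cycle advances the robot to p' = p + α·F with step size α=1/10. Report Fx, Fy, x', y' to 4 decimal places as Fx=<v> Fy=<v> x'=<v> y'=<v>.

F_att = 5/4·(g−p) = 5/4·(9,2) = (11.2500,2.5000)
o1: d²=340 > ρ²=55 → inactive
o2: d²=10 ≤ ρ²=55; F_rep = 22·(-3,-1)/10² = (-0.6600,-0.2200)
F = F_att + ΣF_rep = (10.5900,2.2800)
p' = p + 1/10·F = (-3.9410,-1.7720)

Fx=10.5900 Fy=2.2800 x'=-3.9410 y'=-1.7720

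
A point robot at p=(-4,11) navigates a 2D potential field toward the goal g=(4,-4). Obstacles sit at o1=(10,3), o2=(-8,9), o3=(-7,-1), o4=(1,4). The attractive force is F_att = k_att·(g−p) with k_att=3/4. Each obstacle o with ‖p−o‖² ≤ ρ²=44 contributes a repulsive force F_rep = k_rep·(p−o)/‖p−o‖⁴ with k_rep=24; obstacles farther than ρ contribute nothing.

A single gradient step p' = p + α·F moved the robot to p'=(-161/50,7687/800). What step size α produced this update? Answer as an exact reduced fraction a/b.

F_att = 3/4·(g−p) = 3/4·(8,-15) = (6.0000,-11.2500)
o1: d²=260 > ρ²=44 → inactive
o2: d²=20 ≤ ρ²=44; F_rep = 24·(4,2)/20² = (0.2400,0.1200)
o3: d²=153 > ρ²=44 → inactive
o4: d²=74 > ρ²=44 → inactive
F = F_att + ΣF_rep = (6.2400,-11.1300)
Δp = p'−p = (0.7800,-1.3913); α = Δx/Fx = (39/50) / (156/25) = 1/8
check: Δy/Fy = (-1113/800) / (-1113/100) = 1/8 ✓

α = 1/8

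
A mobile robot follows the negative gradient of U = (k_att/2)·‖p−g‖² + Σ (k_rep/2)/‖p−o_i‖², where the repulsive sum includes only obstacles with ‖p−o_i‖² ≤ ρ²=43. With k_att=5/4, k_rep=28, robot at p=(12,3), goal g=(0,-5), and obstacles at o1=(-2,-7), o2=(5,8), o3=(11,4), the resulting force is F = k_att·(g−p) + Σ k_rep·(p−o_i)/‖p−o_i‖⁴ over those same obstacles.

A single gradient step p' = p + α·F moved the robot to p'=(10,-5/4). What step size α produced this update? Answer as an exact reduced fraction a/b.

F_att = 5/4·(g−p) = 5/4·(-12,-8) = (-15.0000,-10.0000)
o1: d²=296 > ρ²=43 → inactive
o2: d²=74 > ρ²=43 → inactive
o3: d²=2 ≤ ρ²=43; F_rep = 28·(1,-1)/2² = (7.0000,-7.0000)
F = F_att + ΣF_rep = (-8.0000,-17.0000)
Δp = p'−p = (-2.0000,-4.2500); α = Δx/Fx = (-2) / (-8) = 1/4
check: Δy/Fy = (-17/4) / (-17) = 1/4 ✓

α = 1/4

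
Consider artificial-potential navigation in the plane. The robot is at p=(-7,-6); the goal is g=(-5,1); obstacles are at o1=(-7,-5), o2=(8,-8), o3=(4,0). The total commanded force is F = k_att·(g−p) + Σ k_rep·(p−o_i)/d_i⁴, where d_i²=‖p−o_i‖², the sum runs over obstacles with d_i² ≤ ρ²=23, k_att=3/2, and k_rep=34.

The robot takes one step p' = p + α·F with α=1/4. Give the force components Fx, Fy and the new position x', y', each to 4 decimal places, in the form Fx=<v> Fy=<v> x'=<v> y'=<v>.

F_att = 3/2·(g−p) = 3/2·(2,7) = (3.0000,10.5000)
o1: d²=1 ≤ ρ²=23; F_rep = 34·(0,-1)/1² = (0.0000,-34.0000)
o2: d²=229 > ρ²=23 → inactive
o3: d²=157 > ρ²=23 → inactive
F = F_att + ΣF_rep = (3.0000,-23.5000)
p' = p + 1/4·F = (-6.2500,-11.8750)

Fx=3.0000 Fy=-23.5000 x'=-6.2500 y'=-11.8750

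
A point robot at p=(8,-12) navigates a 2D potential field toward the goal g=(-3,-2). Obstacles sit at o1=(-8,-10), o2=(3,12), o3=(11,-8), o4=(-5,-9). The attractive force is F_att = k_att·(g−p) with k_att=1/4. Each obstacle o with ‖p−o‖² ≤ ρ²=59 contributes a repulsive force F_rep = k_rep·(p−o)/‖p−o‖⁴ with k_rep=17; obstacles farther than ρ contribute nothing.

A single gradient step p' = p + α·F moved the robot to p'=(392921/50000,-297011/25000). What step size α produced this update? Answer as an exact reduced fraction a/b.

α = 1/20

F_att = 1/4·(g−p) = 1/4·(-11,10) = (-2.7500,2.5000)
o1: d²=260 > ρ²=59 → inactive
o2: d²=601 > ρ²=59 → inactive
o3: d²=25 ≤ ρ²=59; F_rep = 17·(-3,-4)/25² = (-0.0816,-0.1088)
o4: d²=178 > ρ²=59 → inactive
F = F_att + ΣF_rep = (-2.8316,2.3912)
Δp = p'−p = (-0.1416,0.1196); α = Δx/Fx = (-7079/50000) / (-7079/2500) = 1/20
check: Δy/Fy = (2989/25000) / (2989/1250) = 1/20 ✓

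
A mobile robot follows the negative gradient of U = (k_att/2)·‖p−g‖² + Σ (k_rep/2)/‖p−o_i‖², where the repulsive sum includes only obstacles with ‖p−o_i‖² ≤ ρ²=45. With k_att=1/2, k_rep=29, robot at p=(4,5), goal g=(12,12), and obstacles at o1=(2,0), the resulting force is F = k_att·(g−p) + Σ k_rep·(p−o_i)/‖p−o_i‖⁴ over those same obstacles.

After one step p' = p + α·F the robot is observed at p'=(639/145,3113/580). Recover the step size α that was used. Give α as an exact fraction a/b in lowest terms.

α = 1/10

F_att = 1/2·(g−p) = 1/2·(8,7) = (4.0000,3.5000)
o1: d²=29 ≤ ρ²=45; F_rep = 29·(2,5)/29² = (0.0690,0.1724)
F = F_att + ΣF_rep = (4.0690,3.6724)
Δp = p'−p = (0.4069,0.3672); α = Δx/Fx = (59/145) / (118/29) = 1/10
check: Δy/Fy = (213/580) / (213/58) = 1/10 ✓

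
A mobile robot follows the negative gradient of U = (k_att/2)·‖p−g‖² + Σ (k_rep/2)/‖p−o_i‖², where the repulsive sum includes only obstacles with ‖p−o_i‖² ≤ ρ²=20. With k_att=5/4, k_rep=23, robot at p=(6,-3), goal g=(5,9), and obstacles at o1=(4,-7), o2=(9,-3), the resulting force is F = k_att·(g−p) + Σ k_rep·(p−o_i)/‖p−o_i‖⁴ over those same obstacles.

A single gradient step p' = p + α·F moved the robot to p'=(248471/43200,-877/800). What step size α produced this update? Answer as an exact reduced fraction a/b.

α = 1/8

F_att = 5/4·(g−p) = 5/4·(-1,12) = (-1.2500,15.0000)
o1: d²=20 ≤ ρ²=20; F_rep = 23·(2,4)/20² = (0.1150,0.2300)
o2: d²=9 ≤ ρ²=20; F_rep = 23·(-3,0)/9² = (-0.8519,0.0000)
F = F_att + ΣF_rep = (-1.9869,15.2300)
Δp = p'−p = (-0.2484,1.9038); α = Δx/Fx = (-10729/43200) / (-10729/5400) = 1/8
check: Δy/Fy = (1523/800) / (1523/100) = 1/8 ✓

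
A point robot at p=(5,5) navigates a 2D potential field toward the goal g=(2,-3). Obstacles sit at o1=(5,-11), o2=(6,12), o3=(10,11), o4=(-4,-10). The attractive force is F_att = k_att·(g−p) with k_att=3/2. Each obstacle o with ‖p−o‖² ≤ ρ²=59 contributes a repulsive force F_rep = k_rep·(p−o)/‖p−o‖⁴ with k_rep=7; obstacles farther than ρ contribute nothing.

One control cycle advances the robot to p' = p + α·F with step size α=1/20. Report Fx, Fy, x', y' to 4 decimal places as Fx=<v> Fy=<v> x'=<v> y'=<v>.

Fx=-4.5028 Fy=-12.0196 x'=4.7749 y'=4.3990

F_att = 3/2·(g−p) = 3/2·(-3,-8) = (-4.5000,-12.0000)
o1: d²=256 > ρ²=59 → inactive
o2: d²=50 ≤ ρ²=59; F_rep = 7·(-1,-7)/50² = (-0.0028,-0.0196)
o3: d²=61 > ρ²=59 → inactive
o4: d²=306 > ρ²=59 → inactive
F = F_att + ΣF_rep = (-4.5028,-12.0196)
p' = p + 1/20·F = (4.7749,4.3990)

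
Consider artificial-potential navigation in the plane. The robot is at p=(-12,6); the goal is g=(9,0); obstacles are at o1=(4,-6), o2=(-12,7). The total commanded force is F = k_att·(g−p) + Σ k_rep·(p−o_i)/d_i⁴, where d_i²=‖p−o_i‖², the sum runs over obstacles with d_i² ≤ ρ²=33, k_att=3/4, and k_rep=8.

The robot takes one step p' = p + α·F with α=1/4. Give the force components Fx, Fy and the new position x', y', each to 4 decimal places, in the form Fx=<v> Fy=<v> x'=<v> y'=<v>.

F_att = 3/4·(g−p) = 3/4·(21,-6) = (15.7500,-4.5000)
o1: d²=400 > ρ²=33 → inactive
o2: d²=1 ≤ ρ²=33; F_rep = 8·(0,-1)/1² = (0.0000,-8.0000)
F = F_att + ΣF_rep = (15.7500,-12.5000)
p' = p + 1/4·F = (-8.0625,2.8750)

Fx=15.7500 Fy=-12.5000 x'=-8.0625 y'=2.8750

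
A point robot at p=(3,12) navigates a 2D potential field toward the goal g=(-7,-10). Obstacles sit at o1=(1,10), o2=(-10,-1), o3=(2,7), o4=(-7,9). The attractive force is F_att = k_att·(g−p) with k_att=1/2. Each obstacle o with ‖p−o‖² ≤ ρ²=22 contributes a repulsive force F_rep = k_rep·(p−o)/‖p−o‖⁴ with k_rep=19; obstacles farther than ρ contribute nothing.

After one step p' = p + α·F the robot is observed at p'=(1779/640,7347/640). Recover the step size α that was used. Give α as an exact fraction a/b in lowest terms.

α = 1/20

F_att = 1/2·(g−p) = 1/2·(-10,-22) = (-5.0000,-11.0000)
o1: d²=8 ≤ ρ²=22; F_rep = 19·(2,2)/8² = (0.5938,0.5938)
o2: d²=338 > ρ²=22 → inactive
o3: d²=26 > ρ²=22 → inactive
o4: d²=109 > ρ²=22 → inactive
F = F_att + ΣF_rep = (-4.4062,-10.4062)
Δp = p'−p = (-0.2203,-0.5203); α = Δx/Fx = (-141/640) / (-141/32) = 1/20
check: Δy/Fy = (-333/640) / (-333/32) = 1/20 ✓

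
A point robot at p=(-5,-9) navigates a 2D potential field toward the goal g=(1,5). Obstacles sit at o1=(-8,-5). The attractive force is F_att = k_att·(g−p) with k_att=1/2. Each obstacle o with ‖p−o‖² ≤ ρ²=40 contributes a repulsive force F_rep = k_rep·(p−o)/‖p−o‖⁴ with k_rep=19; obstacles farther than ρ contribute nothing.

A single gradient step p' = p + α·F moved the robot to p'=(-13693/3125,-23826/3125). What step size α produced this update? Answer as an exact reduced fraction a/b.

α = 1/5

F_att = 1/2·(g−p) = 1/2·(6,14) = (3.0000,7.0000)
o1: d²=25 ≤ ρ²=40; F_rep = 19·(3,-4)/25² = (0.0912,-0.1216)
F = F_att + ΣF_rep = (3.0912,6.8784)
Δp = p'−p = (0.6182,1.3757); α = Δx/Fx = (1932/3125) / (1932/625) = 1/5
check: Δy/Fy = (4299/3125) / (4299/625) = 1/5 ✓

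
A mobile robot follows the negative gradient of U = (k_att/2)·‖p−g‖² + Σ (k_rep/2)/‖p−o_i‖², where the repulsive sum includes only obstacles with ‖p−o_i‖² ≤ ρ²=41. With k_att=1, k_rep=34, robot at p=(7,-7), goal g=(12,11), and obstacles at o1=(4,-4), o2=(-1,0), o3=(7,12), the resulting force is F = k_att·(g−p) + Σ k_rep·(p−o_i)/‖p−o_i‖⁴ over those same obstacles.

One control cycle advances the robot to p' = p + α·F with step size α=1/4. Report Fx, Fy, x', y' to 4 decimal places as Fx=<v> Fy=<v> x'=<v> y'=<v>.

F_att = 1·(g−p) = 1·(5,18) = (5.0000,18.0000)
o1: d²=18 ≤ ρ²=41; F_rep = 34·(3,-3)/18² = (0.3148,-0.3148)
o2: d²=113 > ρ²=41 → inactive
o3: d²=361 > ρ²=41 → inactive
F = F_att + ΣF_rep = (5.3148,17.6852)
p' = p + 1/4·F = (8.3287,-2.5787)

Fx=5.3148 Fy=17.6852 x'=8.3287 y'=-2.5787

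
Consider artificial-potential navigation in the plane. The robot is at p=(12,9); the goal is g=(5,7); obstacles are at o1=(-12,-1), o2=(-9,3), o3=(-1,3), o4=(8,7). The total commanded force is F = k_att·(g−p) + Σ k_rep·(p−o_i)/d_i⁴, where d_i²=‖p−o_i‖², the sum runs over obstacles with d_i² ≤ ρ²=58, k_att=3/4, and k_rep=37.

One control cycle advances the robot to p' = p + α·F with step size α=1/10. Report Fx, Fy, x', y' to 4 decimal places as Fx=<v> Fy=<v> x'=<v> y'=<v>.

Fx=-4.8800 Fy=-1.3150 x'=11.5120 y'=8.8685

F_att = 3/4·(g−p) = 3/4·(-7,-2) = (-5.2500,-1.5000)
o1: d²=676 > ρ²=58 → inactive
o2: d²=477 > ρ²=58 → inactive
o3: d²=205 > ρ²=58 → inactive
o4: d²=20 ≤ ρ²=58; F_rep = 37·(4,2)/20² = (0.3700,0.1850)
F = F_att + ΣF_rep = (-4.8800,-1.3150)
p' = p + 1/10·F = (11.5120,8.8685)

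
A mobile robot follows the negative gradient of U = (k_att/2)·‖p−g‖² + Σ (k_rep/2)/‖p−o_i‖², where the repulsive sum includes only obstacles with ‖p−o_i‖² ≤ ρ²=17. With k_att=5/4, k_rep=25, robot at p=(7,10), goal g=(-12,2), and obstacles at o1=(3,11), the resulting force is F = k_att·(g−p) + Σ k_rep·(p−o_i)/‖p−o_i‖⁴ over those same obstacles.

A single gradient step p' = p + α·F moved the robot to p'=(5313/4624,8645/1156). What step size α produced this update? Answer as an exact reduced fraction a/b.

α = 1/4

F_att = 5/4·(g−p) = 5/4·(-19,-8) = (-23.7500,-10.0000)
o1: d²=17 ≤ ρ²=17; F_rep = 25·(4,-1)/17² = (0.3460,-0.0865)
F = F_att + ΣF_rep = (-23.4040,-10.0865)
Δp = p'−p = (-5.8510,-2.5216); α = Δx/Fx = (-27055/4624) / (-27055/1156) = 1/4
check: Δy/Fy = (-2915/1156) / (-2915/289) = 1/4 ✓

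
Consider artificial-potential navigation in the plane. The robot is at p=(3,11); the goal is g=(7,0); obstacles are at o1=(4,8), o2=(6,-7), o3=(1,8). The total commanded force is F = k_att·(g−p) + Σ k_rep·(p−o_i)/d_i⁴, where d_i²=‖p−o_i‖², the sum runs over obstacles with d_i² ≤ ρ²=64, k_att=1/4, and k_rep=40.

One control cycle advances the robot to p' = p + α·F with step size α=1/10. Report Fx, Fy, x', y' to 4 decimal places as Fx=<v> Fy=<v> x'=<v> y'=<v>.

Fx=1.0734 Fy=-0.8399 x'=3.1073 y'=10.9160

F_att = 1/4·(g−p) = 1/4·(4,-11) = (1.0000,-2.7500)
o1: d²=10 ≤ ρ²=64; F_rep = 40·(-1,3)/10² = (-0.4000,1.2000)
o2: d²=333 > ρ²=64 → inactive
o3: d²=13 ≤ ρ²=64; F_rep = 40·(2,3)/13² = (0.4734,0.7101)
F = F_att + ΣF_rep = (1.0734,-0.8399)
p' = p + 1/10·F = (3.1073,10.9160)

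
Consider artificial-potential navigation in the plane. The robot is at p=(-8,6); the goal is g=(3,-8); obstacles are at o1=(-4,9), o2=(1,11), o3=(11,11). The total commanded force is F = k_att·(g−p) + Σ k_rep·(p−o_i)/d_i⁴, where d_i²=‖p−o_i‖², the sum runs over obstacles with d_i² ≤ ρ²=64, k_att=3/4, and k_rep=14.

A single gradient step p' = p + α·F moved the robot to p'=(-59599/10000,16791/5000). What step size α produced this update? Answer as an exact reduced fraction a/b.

α = 1/4

F_att = 3/4·(g−p) = 3/4·(11,-14) = (8.2500,-10.5000)
o1: d²=25 ≤ ρ²=64; F_rep = 14·(-4,-3)/25² = (-0.0896,-0.0672)
o2: d²=106 > ρ²=64 → inactive
o3: d²=386 > ρ²=64 → inactive
F = F_att + ΣF_rep = (8.1604,-10.5672)
Δp = p'−p = (2.0401,-2.6418); α = Δx/Fx = (20401/10000) / (20401/2500) = 1/4
check: Δy/Fy = (-13209/5000) / (-13209/1250) = 1/4 ✓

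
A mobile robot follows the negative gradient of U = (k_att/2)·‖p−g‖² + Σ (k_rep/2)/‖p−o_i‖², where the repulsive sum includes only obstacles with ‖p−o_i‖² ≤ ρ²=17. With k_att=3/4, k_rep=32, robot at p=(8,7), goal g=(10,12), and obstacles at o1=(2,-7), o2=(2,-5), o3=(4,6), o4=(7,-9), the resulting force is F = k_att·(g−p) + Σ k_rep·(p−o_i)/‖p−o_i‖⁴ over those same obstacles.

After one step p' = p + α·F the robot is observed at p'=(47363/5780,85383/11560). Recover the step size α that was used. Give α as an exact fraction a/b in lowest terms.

α = 1/10

F_att = 3/4·(g−p) = 3/4·(2,5) = (1.5000,3.7500)
o1: d²=232 > ρ²=17 → inactive
o2: d²=180 > ρ²=17 → inactive
o3: d²=17 ≤ ρ²=17; F_rep = 32·(4,1)/17² = (0.4429,0.1107)
o4: d²=257 > ρ²=17 → inactive
F = F_att + ΣF_rep = (1.9429,3.8607)
Δp = p'−p = (0.1943,0.3861); α = Δx/Fx = (1123/5780) / (1123/578) = 1/10
check: Δy/Fy = (4463/11560) / (4463/1156) = 1/10 ✓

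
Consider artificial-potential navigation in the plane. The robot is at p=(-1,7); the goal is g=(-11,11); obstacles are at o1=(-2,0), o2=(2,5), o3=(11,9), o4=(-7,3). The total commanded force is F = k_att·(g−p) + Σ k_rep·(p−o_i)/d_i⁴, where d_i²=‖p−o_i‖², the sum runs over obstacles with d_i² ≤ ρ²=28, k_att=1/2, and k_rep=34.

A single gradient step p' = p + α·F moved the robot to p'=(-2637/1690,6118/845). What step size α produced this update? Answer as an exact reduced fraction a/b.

F_att = 1/2·(g−p) = 1/2·(-10,4) = (-5.0000,2.0000)
o1: d²=50 > ρ²=28 → inactive
o2: d²=13 ≤ ρ²=28; F_rep = 34·(-3,2)/13² = (-0.6036,0.4024)
o3: d²=148 > ρ²=28 → inactive
o4: d²=52 > ρ²=28 → inactive
F = F_att + ΣF_rep = (-5.6036,2.4024)
Δp = p'−p = (-0.5604,0.2402); α = Δx/Fx = (-947/1690) / (-947/169) = 1/10
check: Δy/Fy = (203/845) / (406/169) = 1/10 ✓

α = 1/10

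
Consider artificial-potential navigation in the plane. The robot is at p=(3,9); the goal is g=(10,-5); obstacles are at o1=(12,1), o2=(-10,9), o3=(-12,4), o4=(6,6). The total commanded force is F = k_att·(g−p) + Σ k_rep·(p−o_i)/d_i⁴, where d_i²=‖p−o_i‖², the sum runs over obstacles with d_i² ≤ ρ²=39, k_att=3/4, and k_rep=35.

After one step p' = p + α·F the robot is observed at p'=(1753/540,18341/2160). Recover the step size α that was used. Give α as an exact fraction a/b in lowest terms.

α = 1/20

F_att = 3/4·(g−p) = 3/4·(7,-14) = (5.2500,-10.5000)
o1: d²=145 > ρ²=39 → inactive
o2: d²=169 > ρ²=39 → inactive
o3: d²=250 > ρ²=39 → inactive
o4: d²=18 ≤ ρ²=39; F_rep = 35·(-3,3)/18² = (-0.3241,0.3241)
F = F_att + ΣF_rep = (4.9259,-10.1759)
Δp = p'−p = (0.2463,-0.5088); α = Δx/Fx = (133/540) / (133/27) = 1/20
check: Δy/Fy = (-1099/2160) / (-1099/108) = 1/20 ✓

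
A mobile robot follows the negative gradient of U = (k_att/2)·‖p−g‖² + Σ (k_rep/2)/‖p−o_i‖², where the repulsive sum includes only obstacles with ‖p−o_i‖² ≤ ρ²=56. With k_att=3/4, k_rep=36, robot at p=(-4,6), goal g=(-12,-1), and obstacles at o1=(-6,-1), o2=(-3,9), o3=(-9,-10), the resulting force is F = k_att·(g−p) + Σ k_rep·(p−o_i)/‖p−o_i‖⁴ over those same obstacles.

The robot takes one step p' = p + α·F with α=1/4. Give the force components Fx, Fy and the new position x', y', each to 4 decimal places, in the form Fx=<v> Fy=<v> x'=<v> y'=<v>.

F_att = 3/4·(g−p) = 3/4·(-8,-7) = (-6.0000,-5.2500)
o1: d²=53 ≤ ρ²=56; F_rep = 36·(2,7)/53² = (0.0256,0.0897)
o2: d²=10 ≤ ρ²=56; F_rep = 36·(-1,-3)/10² = (-0.3600,-1.0800)
o3: d²=281 > ρ²=56 → inactive
F = F_att + ΣF_rep = (-6.3344,-6.2403)
p' = p + 1/4·F = (-5.5836,4.4399)

Fx=-6.3344 Fy=-6.2403 x'=-5.5836 y'=4.4399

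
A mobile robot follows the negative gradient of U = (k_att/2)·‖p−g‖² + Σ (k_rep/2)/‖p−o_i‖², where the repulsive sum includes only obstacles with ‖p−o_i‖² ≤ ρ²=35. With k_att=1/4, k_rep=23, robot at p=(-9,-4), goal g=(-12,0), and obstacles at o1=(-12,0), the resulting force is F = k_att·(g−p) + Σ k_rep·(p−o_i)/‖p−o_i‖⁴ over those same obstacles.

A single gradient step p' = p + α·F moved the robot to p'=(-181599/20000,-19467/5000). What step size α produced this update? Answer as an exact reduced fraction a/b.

F_att = 1/4·(g−p) = 1/4·(-3,4) = (-0.7500,1.0000)
o1: d²=25 ≤ ρ²=35; F_rep = 23·(3,-4)/25² = (0.1104,-0.1472)
F = F_att + ΣF_rep = (-0.6396,0.8528)
Δp = p'−p = (-0.0799,0.1066); α = Δx/Fx = (-1599/20000) / (-1599/2500) = 1/8
check: Δy/Fy = (533/5000) / (533/625) = 1/8 ✓

α = 1/8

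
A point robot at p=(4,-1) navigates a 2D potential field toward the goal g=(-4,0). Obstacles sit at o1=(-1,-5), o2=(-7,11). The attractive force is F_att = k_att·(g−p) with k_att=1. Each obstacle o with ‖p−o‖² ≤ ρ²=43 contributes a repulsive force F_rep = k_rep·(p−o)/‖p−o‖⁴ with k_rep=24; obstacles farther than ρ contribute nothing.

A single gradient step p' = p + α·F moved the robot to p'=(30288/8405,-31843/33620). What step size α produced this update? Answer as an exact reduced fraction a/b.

α = 1/20

F_att = 1·(g−p) = 1·(-8,1) = (-8.0000,1.0000)
o1: d²=41 ≤ ρ²=43; F_rep = 24·(5,4)/41² = (0.0714,0.0571)
o2: d²=265 > ρ²=43 → inactive
F = F_att + ΣF_rep = (-7.9286,1.0571)
Δp = p'−p = (-0.3964,0.0529); α = Δx/Fx = (-3332/8405) / (-13328/1681) = 1/20
check: Δy/Fy = (1777/33620) / (1777/1681) = 1/20 ✓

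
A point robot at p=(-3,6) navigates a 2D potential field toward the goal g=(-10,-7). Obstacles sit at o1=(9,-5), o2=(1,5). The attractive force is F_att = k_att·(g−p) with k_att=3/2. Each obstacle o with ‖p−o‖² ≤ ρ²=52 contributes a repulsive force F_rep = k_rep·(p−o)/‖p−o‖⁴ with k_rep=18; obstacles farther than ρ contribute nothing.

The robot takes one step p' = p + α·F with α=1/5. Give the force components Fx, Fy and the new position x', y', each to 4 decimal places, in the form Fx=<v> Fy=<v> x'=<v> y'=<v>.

F_att = 3/2·(g−p) = 3/2·(-7,-13) = (-10.5000,-19.5000)
o1: d²=265 > ρ²=52 → inactive
o2: d²=17 ≤ ρ²=52; F_rep = 18·(-4,1)/17² = (-0.2491,0.0623)
F = F_att + ΣF_rep = (-10.7491,-19.4377)
p' = p + 1/5·F = (-5.1498,2.1125)

Fx=-10.7491 Fy=-19.4377 x'=-5.1498 y'=2.1125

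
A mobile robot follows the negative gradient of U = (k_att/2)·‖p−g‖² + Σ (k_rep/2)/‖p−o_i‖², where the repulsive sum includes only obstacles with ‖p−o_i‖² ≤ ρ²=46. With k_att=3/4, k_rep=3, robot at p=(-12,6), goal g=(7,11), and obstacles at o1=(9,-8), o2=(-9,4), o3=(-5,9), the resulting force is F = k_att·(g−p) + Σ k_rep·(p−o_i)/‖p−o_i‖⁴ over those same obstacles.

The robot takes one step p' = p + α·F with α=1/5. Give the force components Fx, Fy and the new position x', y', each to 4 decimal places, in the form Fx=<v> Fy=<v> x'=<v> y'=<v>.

F_att = 3/4·(g−p) = 3/4·(19,5) = (14.2500,3.7500)
o1: d²=637 > ρ²=46 → inactive
o2: d²=13 ≤ ρ²=46; F_rep = 3·(-3,2)/13² = (-0.0533,0.0355)
o3: d²=58 > ρ²=46 → inactive
F = F_att + ΣF_rep = (14.1967,3.7855)
p' = p + 1/5·F = (-9.1607,6.7571)

Fx=14.1967 Fy=3.7855 x'=-9.1607 y'=6.7571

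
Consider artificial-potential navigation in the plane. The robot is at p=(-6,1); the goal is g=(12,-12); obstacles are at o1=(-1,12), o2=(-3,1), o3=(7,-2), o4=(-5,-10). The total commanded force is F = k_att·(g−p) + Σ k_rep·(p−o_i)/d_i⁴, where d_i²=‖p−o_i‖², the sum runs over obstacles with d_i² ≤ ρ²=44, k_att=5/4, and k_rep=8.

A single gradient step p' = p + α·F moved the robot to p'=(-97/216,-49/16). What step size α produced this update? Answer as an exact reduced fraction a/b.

F_att = 5/4·(g−p) = 5/4·(18,-13) = (22.5000,-16.2500)
o1: d²=146 > ρ²=44 → inactive
o2: d²=9 ≤ ρ²=44; F_rep = 8·(-3,0)/9² = (-0.2963,0.0000)
o3: d²=178 > ρ²=44 → inactive
o4: d²=122 > ρ²=44 → inactive
F = F_att + ΣF_rep = (22.2037,-16.2500)
Δp = p'−p = (5.5509,-4.0625); α = Δx/Fx = (1199/216) / (1199/54) = 1/4
check: Δy/Fy = (-65/16) / (-65/4) = 1/4 ✓

α = 1/4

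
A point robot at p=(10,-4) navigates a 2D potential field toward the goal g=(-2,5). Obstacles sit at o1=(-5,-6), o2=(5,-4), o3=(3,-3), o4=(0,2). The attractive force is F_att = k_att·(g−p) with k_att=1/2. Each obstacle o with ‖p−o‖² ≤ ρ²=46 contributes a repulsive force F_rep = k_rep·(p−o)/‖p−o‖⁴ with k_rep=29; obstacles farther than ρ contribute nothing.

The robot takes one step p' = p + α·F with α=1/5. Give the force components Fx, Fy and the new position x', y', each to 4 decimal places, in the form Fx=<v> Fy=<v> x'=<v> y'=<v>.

Fx=-5.7680 Fy=4.5000 x'=8.8464 y'=-3.1000

F_att = 1/2·(g−p) = 1/2·(-12,9) = (-6.0000,4.5000)
o1: d²=229 > ρ²=46 → inactive
o2: d²=25 ≤ ρ²=46; F_rep = 29·(5,0)/25² = (0.2320,0.0000)
o3: d²=50 > ρ²=46 → inactive
o4: d²=136 > ρ²=46 → inactive
F = F_att + ΣF_rep = (-5.7680,4.5000)
p' = p + 1/5·F = (8.8464,-3.1000)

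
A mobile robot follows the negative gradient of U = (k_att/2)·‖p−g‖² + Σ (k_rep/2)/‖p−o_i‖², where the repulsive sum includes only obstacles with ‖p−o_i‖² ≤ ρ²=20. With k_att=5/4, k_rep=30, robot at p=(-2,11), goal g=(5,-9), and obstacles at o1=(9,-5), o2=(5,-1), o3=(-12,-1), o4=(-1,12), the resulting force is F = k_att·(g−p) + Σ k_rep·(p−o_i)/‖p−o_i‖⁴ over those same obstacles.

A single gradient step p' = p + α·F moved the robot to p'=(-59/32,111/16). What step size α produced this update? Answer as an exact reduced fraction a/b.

α = 1/8

F_att = 5/4·(g−p) = 5/4·(7,-20) = (8.7500,-25.0000)
o1: d²=377 > ρ²=20 → inactive
o2: d²=193 > ρ²=20 → inactive
o3: d²=244 > ρ²=20 → inactive
o4: d²=2 ≤ ρ²=20; F_rep = 30·(-1,-1)/2² = (-7.5000,-7.5000)
F = F_att + ΣF_rep = (1.2500,-32.5000)
Δp = p'−p = (0.1562,-4.0625); α = Δx/Fx = (5/32) / (5/4) = 1/8
check: Δy/Fy = (-65/16) / (-65/2) = 1/8 ✓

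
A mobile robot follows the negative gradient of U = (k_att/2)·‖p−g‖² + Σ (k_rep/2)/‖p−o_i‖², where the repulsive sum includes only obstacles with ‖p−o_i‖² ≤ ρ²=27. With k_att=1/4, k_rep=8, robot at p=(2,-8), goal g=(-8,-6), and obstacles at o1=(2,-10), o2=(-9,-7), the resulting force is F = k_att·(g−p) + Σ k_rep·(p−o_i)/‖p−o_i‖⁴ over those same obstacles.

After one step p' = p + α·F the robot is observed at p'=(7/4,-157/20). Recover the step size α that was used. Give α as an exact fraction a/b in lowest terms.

F_att = 1/4·(g−p) = 1/4·(-10,2) = (-2.5000,0.5000)
o1: d²=4 ≤ ρ²=27; F_rep = 8·(0,2)/4² = (0.0000,1.0000)
o2: d²=122 > ρ²=27 → inactive
F = F_att + ΣF_rep = (-2.5000,1.5000)
Δp = p'−p = (-0.2500,0.1500); α = Δx/Fx = (-1/4) / (-5/2) = 1/10
check: Δy/Fy = (3/20) / (3/2) = 1/10 ✓

α = 1/10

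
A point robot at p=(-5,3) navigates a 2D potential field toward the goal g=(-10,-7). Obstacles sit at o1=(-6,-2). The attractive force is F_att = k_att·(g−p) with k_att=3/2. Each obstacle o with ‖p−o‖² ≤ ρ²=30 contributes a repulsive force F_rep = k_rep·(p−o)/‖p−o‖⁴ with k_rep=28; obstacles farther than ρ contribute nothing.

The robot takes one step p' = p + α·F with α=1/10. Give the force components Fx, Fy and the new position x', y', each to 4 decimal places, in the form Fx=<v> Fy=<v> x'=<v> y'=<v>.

Fx=-7.4586 Fy=-14.7929 x'=-5.7459 y'=1.5207

F_att = 3/2·(g−p) = 3/2·(-5,-10) = (-7.5000,-15.0000)
o1: d²=26 ≤ ρ²=30; F_rep = 28·(1,5)/26² = (0.0414,0.2071)
F = F_att + ΣF_rep = (-7.4586,-14.7929)
p' = p + 1/10·F = (-5.7459,1.5207)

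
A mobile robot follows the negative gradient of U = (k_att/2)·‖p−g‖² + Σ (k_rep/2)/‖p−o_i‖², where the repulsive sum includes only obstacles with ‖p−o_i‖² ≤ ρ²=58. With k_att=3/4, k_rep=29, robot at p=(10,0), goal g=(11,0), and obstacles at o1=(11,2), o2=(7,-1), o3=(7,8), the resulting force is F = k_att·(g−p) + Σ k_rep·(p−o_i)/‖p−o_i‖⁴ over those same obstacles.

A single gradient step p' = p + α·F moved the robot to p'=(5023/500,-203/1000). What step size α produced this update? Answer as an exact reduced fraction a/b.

F_att = 3/4·(g−p) = 3/4·(1,0) = (0.7500,0.0000)
o1: d²=5 ≤ ρ²=58; F_rep = 29·(-1,-2)/5² = (-1.1600,-2.3200)
o2: d²=10 ≤ ρ²=58; F_rep = 29·(3,1)/10² = (0.8700,0.2900)
o3: d²=73 > ρ²=58 → inactive
F = F_att + ΣF_rep = (0.4600,-2.0300)
Δp = p'−p = (0.0460,-0.2030); α = Δx/Fx = (23/500) / (23/50) = 1/10
check: Δy/Fy = (-203/1000) / (-203/100) = 1/10 ✓

α = 1/10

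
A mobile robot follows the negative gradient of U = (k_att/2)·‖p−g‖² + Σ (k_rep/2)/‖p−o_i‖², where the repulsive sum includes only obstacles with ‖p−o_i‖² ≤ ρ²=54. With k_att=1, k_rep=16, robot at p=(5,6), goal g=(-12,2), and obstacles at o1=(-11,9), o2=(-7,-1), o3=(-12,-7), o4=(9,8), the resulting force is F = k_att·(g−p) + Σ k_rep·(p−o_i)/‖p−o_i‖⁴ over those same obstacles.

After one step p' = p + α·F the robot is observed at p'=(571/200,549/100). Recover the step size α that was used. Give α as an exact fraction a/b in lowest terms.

F_att = 1·(g−p) = 1·(-17,-4) = (-17.0000,-4.0000)
o1: d²=265 > ρ²=54 → inactive
o2: d²=193 > ρ²=54 → inactive
o3: d²=458 > ρ²=54 → inactive
o4: d²=20 ≤ ρ²=54; F_rep = 16·(-4,-2)/20² = (-0.1600,-0.0800)
F = F_att + ΣF_rep = (-17.1600,-4.0800)
Δp = p'−p = (-2.1450,-0.5100); α = Δx/Fx = (-429/200) / (-429/25) = 1/8
check: Δy/Fy = (-51/100) / (-102/25) = 1/8 ✓

α = 1/8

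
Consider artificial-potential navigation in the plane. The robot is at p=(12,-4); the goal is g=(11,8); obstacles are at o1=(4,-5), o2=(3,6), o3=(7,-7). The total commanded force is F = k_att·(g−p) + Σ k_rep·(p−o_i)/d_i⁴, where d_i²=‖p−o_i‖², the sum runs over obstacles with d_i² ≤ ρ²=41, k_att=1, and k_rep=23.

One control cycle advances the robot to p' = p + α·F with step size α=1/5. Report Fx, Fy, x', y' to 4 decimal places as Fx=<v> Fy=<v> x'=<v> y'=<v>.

F_att = 1·(g−p) = 1·(-1,12) = (-1.0000,12.0000)
o1: d²=65 > ρ²=41 → inactive
o2: d²=181 > ρ²=41 → inactive
o3: d²=34 ≤ ρ²=41; F_rep = 23·(5,3)/34² = (0.0995,0.0597)
F = F_att + ΣF_rep = (-0.9005,12.0597)
p' = p + 1/5·F = (11.8199,-1.5881)

Fx=-0.9005 Fy=12.0597 x'=11.8199 y'=-1.5881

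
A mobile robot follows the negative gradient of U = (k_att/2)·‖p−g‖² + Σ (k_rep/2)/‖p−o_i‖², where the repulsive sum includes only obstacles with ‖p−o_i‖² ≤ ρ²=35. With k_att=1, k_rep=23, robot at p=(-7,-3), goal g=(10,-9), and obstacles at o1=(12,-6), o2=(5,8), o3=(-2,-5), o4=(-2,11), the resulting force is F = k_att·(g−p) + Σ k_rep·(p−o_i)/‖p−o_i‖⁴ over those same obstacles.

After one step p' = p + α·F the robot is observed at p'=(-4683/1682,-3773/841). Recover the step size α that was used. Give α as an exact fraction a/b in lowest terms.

F_att = 1·(g−p) = 1·(17,-6) = (17.0000,-6.0000)
o1: d²=370 > ρ²=35 → inactive
o2: d²=265 > ρ²=35 → inactive
o3: d²=29 ≤ ρ²=35; F_rep = 23·(-5,2)/29² = (-0.1367,0.0547)
o4: d²=221 > ρ²=35 → inactive
F = F_att + ΣF_rep = (16.8633,-5.9453)
Δp = p'−p = (4.2158,-1.4863); α = Δx/Fx = (7091/1682) / (14182/841) = 1/4
check: Δy/Fy = (-1250/841) / (-5000/841) = 1/4 ✓

α = 1/4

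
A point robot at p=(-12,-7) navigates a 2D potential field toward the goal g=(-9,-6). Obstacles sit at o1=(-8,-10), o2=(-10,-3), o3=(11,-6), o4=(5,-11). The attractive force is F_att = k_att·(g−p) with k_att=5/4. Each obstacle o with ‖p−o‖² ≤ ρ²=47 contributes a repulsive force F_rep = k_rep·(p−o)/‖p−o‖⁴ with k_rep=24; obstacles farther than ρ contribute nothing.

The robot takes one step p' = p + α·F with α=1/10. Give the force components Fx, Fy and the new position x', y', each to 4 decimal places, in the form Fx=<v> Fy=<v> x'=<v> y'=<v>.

Fx=3.4764 Fy=1.1252 x'=-11.6524 y'=-6.8875

F_att = 5/4·(g−p) = 5/4·(3,1) = (3.7500,1.2500)
o1: d²=25 ≤ ρ²=47; F_rep = 24·(-4,3)/25² = (-0.1536,0.1152)
o2: d²=20 ≤ ρ²=47; F_rep = 24·(-2,-4)/20² = (-0.1200,-0.2400)
o3: d²=530 > ρ²=47 → inactive
o4: d²=305 > ρ²=47 → inactive
F = F_att + ΣF_rep = (3.4764,1.1252)
p' = p + 1/10·F = (-11.6524,-6.8875)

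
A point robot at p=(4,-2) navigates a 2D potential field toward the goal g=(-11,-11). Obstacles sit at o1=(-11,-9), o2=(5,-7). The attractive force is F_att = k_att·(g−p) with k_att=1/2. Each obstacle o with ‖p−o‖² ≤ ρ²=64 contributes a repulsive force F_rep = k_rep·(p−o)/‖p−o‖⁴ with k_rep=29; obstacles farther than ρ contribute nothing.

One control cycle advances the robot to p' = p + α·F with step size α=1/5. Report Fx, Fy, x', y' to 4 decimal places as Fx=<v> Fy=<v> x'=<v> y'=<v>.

F_att = 1/2·(g−p) = 1/2·(-15,-9) = (-7.5000,-4.5000)
o1: d²=274 > ρ²=64 → inactive
o2: d²=26 ≤ ρ²=64; F_rep = 29·(-1,5)/26² = (-0.0429,0.2145)
F = F_att + ΣF_rep = (-7.5429,-4.2855)
p' = p + 1/5·F = (2.4914,-2.8571)

Fx=-7.5429 Fy=-4.2855 x'=2.4914 y'=-2.8571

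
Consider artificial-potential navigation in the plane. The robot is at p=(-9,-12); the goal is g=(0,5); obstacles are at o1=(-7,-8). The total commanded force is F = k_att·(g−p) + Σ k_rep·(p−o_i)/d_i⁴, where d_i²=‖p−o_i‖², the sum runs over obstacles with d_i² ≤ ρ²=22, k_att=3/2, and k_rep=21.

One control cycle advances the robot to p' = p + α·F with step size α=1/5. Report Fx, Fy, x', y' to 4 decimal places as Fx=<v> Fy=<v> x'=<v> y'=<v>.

Fx=13.3950 Fy=25.2900 x'=-6.3210 y'=-6.9420

F_att = 3/2·(g−p) = 3/2·(9,17) = (13.5000,25.5000)
o1: d²=20 ≤ ρ²=22; F_rep = 21·(-2,-4)/20² = (-0.1050,-0.2100)
F = F_att + ΣF_rep = (13.3950,25.2900)
p' = p + 1/5·F = (-6.3210,-6.9420)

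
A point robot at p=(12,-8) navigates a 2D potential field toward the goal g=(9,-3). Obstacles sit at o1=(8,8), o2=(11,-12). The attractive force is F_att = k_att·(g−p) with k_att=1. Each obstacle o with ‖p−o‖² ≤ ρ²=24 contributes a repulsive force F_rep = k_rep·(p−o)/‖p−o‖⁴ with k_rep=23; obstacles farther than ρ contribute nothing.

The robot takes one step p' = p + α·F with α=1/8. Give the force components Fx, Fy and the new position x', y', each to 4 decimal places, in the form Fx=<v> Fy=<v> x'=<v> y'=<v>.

Fx=-2.9204 Fy=5.3183 x'=11.6349 y'=-7.3352

F_att = 1·(g−p) = 1·(-3,5) = (-3.0000,5.0000)
o1: d²=272 > ρ²=24 → inactive
o2: d²=17 ≤ ρ²=24; F_rep = 23·(1,4)/17² = (0.0796,0.3183)
F = F_att + ΣF_rep = (-2.9204,5.3183)
p' = p + 1/8·F = (11.6349,-7.3352)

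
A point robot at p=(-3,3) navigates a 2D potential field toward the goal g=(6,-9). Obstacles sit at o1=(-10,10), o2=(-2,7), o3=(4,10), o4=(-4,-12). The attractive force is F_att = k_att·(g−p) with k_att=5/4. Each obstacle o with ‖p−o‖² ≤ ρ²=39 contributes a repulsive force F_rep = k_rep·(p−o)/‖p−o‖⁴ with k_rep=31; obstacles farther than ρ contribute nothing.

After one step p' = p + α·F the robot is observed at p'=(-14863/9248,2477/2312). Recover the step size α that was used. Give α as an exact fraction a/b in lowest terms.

α = 1/8

F_att = 5/4·(g−p) = 5/4·(9,-12) = (11.2500,-15.0000)
o1: d²=98 > ρ²=39 → inactive
o2: d²=17 ≤ ρ²=39; F_rep = 31·(-1,-4)/17² = (-0.1073,-0.4291)
o3: d²=98 > ρ²=39 → inactive
o4: d²=226 > ρ²=39 → inactive
F = F_att + ΣF_rep = (11.1427,-15.4291)
Δp = p'−p = (1.3928,-1.9286); α = Δx/Fx = (12881/9248) / (12881/1156) = 1/8
check: Δy/Fy = (-4459/2312) / (-4459/289) = 1/8 ✓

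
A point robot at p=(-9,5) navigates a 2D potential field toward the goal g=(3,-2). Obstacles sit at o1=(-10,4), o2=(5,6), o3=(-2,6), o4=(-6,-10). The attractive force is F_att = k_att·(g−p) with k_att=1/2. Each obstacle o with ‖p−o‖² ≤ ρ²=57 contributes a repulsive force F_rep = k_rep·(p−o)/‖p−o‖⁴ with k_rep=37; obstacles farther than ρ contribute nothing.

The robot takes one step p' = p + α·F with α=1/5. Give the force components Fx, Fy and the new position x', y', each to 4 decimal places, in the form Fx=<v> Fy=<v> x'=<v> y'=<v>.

Fx=15.1464 Fy=5.7352 x'=-5.9707 y'=6.1470

F_att = 1/2·(g−p) = 1/2·(12,-7) = (6.0000,-3.5000)
o1: d²=2 ≤ ρ²=57; F_rep = 37·(1,1)/2² = (9.2500,9.2500)
o2: d²=197 > ρ²=57 → inactive
o3: d²=50 ≤ ρ²=57; F_rep = 37·(-7,-1)/50² = (-0.1036,-0.0148)
o4: d²=234 > ρ²=57 → inactive
F = F_att + ΣF_rep = (15.1464,5.7352)
p' = p + 1/5·F = (-5.9707,6.1470)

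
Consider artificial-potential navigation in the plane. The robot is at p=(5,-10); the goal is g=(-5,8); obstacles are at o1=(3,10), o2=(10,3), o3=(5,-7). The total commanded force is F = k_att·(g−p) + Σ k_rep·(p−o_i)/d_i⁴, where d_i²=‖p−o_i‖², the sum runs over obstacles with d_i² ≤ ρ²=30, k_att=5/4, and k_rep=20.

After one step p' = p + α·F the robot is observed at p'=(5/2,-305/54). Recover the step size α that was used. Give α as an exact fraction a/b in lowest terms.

F_att = 5/4·(g−p) = 5/4·(-10,18) = (-12.5000,22.5000)
o1: d²=404 > ρ²=30 → inactive
o2: d²=194 > ρ²=30 → inactive
o3: d²=9 ≤ ρ²=30; F_rep = 20·(0,-3)/9² = (0.0000,-0.7407)
F = F_att + ΣF_rep = (-12.5000,21.7593)
Δp = p'−p = (-2.5000,4.3519); α = Δx/Fx = (-5/2) / (-25/2) = 1/5
check: Δy/Fy = (235/54) / (1175/54) = 1/5 ✓

α = 1/5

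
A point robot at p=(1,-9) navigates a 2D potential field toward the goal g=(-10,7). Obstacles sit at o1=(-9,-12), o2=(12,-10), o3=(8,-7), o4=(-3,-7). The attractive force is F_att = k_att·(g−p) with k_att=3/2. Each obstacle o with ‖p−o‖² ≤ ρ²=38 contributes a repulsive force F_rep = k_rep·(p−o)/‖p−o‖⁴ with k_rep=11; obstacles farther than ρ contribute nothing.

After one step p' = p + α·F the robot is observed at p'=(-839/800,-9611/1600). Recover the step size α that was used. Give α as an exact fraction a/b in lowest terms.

F_att = 3/2·(g−p) = 3/2·(-11,16) = (-16.5000,24.0000)
o1: d²=109 > ρ²=38 → inactive
o2: d²=122 > ρ²=38 → inactive
o3: d²=53 > ρ²=38 → inactive
o4: d²=20 ≤ ρ²=38; F_rep = 11·(4,-2)/20² = (0.1100,-0.0550)
F = F_att + ΣF_rep = (-16.3900,23.9450)
Δp = p'−p = (-2.0488,2.9931); α = Δx/Fx = (-1639/800) / (-1639/100) = 1/8
check: Δy/Fy = (4789/1600) / (4789/200) = 1/8 ✓

α = 1/8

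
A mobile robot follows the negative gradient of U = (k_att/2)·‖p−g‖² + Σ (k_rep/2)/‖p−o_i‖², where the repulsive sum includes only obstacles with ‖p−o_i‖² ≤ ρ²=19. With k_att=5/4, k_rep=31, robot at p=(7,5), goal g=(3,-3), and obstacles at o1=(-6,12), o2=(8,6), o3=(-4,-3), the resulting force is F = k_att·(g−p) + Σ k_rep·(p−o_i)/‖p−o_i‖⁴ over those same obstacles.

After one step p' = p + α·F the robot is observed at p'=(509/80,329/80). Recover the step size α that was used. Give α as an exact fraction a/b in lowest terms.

α = 1/20

F_att = 5/4·(g−p) = 5/4·(-4,-8) = (-5.0000,-10.0000)
o1: d²=218 > ρ²=19 → inactive
o2: d²=2 ≤ ρ²=19; F_rep = 31·(-1,-1)/2² = (-7.7500,-7.7500)
o3: d²=185 > ρ²=19 → inactive
F = F_att + ΣF_rep = (-12.7500,-17.7500)
Δp = p'−p = (-0.6375,-0.8875); α = Δx/Fx = (-51/80) / (-51/4) = 1/20
check: Δy/Fy = (-71/80) / (-71/4) = 1/20 ✓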